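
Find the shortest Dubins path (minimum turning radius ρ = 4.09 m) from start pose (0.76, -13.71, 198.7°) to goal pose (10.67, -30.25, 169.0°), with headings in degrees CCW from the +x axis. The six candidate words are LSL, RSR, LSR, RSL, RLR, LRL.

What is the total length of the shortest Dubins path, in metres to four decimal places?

Let ψ = atan2(Δy, Δx) = atan2(-16.54, 9.91) = -59.0719° be the start→goal bearing.
Normalize: d = |goal − start| / ρ = 19.281590/4.09 = 4.714325, α = (θ_start − ψ) mod 360° = 257.7719° = 4.498969 rad, β = (θ_goal − ψ) mod 360° = 228.0719° = 3.980606 rad.
Common terms: sin α = -0.977312, cos α = -0.211804, sin β = -0.743984, cos β = -0.668197, cos(α−β) = 0.868632, d² = 22.224861. Work in radians in the unit-radius frame; every candidate has L = ρ·(t + p + q).
LSL: p² = 2 + d² − 2cos(α−β) + 2d(sin α − sin β) = 20.287629; p = √p² = 4.504179; φ = atan2(cos β − cos α, d + sin α − sin β) = -0.101501 rad; t = (φ − α) mod 2π = 1.682716 rad, q = (β − φ) mod 2π = 4.082107 rad → L = 4.09·(1.682716 + 4.504179 + 4.082107) = 4.09·10.269002 = 42.000217 m
RSR: p² = 2 + d² − 2cos(α−β) + 2d(sin β − sin α) = 24.687567; p = √p² = 4.968658; φ = atan2(cos α − cos β, d − sin α + sin β) = 0.091984 rad; t = (α − φ) mod 2π = 4.406985 rad, q = (φ − β) mod 2π = 2.394564 rad → L = 4.09·(4.406985 + 4.968658 + 2.394564) = 4.09·11.770207 = 48.140145 m
LSR: p² = d² − 2 + 2cos(α−β) + 2d(sin α + sin β) = 5.732623; p = √p² = 2.394290; φ = atan2(−cos α − cos β, d + sin α + sin β) − atan2(−2, p) = 0.981869 rad; t = (φ − α) mod 2π = 2.766085 rad, q = (φ − β) mod 2π = 3.284448 rad → L = 4.09·(2.766085 + 2.394290 + 3.284448) = 4.09·8.444823 = 34.539328 m
RSL: p² = d² − 2 + 2cos(α−β) − 2d(sin α + sin β) = 38.191625; p = √p² = 6.179937; φ = atan2(cos α + cos β, d − sin α − sin β) − atan2(2, p) = -0.448887 rad; t = (α − φ) mod 2π = 4.947855 rad, q = (β − φ) mod 2π = 4.429493 rad → L = 4.09·(4.947855 + 6.179937 + 4.429493) = 4.09·15.557285 = 63.629296 m
RLR: c = (6 − d² + 2cos(α−β) + 2d(sin α − sin β))/8 = -2.085946, |c| > 1 → infeasible
LRL: c = (6 − d² + 2cos(α−β) − 2d(sin α − sin β))/8 = -1.535954, |c| > 1 → infeasible
Shortest: LSR with L = 34.539328 m ≈ 34.5393 m

34.5393 m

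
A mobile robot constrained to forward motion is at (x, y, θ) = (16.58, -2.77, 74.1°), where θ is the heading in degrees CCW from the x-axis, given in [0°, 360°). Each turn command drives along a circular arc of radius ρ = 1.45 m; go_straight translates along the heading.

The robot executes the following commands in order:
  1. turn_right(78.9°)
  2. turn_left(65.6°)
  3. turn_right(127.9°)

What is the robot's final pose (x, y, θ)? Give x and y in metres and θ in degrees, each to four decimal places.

set_pose: (x, y, θ) = (16.5800, -2.7700, 74.1000°), ρ = 1.45
turn_right(78.9°): centre at ρ to the right, rotate −78.9° → (18.0959, -1.7223, -4.8000° ≡ 355.2000°)
turn_left(65.6°): centre at ρ to the left, rotate +65.6° → (19.4829, -0.9848, 420.8000° ≡ 60.8000°)
turn_right(127.9°): centre at ρ to the right, rotate −127.9° → (22.0844, -1.1280, -67.1000° ≡ 292.9000°)

(22.0844, -1.1280, 292.9000°)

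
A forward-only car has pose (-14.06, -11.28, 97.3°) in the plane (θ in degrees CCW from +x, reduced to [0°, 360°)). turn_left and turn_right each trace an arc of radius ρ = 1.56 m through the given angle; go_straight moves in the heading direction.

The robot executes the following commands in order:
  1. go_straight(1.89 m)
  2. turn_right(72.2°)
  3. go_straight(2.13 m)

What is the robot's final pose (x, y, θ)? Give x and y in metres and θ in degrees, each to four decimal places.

set_pose: (x, y, θ) = (-14.0600, -11.2800, 97.3000°), ρ = 1.56
go_straight(1.89): x += 1.89·cos θ, y += 1.89·sin θ → (-14.3002, -9.4053, 97.3000°)
turn_right(72.2°): centre at ρ to the right, rotate −72.2° → (-13.4145, -7.7944, 25.1000°)
go_straight(2.13): x += 2.13·cos θ, y += 2.13·sin θ → (-11.4857, -6.8909, 25.1000°)

(-11.4857, -6.8909, 25.1000°)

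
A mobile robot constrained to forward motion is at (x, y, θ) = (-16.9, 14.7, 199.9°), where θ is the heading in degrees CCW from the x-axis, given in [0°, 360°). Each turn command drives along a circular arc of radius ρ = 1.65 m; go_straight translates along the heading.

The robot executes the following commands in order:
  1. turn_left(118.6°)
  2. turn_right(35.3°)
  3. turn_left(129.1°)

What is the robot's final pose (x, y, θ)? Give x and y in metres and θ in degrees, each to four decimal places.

(-14.0067, 10.4215, 52.3000°)

set_pose: (x, y, θ) = (-16.9000, 14.7000, 199.9000°), ρ = 1.65
turn_left(118.6°): centre at ρ to the left, rotate +118.6° → (-17.4317, 11.9127, 318.5000°)
turn_right(35.3°): centre at ρ to the right, rotate −35.3° → (-16.9186, 11.0537, 283.2000°)
turn_left(129.1°): centre at ρ to the left, rotate +129.1° → (-14.0067, 10.4215, 412.3000° ≡ 52.3000°)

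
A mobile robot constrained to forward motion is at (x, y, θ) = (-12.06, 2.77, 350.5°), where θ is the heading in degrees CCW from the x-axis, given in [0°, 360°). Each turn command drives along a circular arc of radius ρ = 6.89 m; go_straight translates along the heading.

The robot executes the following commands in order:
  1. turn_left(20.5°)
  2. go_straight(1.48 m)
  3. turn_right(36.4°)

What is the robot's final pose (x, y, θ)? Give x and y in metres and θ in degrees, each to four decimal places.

(-3.8853, 2.5451, 334.6000°)

set_pose: (x, y, θ) = (-12.0600, 2.7700, 350.5000°), ρ = 6.89
turn_left(20.5°): centre at ρ to the left, rotate +20.5° → (-9.6081, 2.8021, 371.0000° ≡ 11.0000°)
go_straight(1.48): x += 1.48·cos θ, y += 1.48·sin θ → (-8.1553, 3.0845, 11.0000°)
turn_right(36.4°): centre at ρ to the right, rotate −36.4° → (-3.8853, 2.5451, -25.4000° ≡ 334.6000°)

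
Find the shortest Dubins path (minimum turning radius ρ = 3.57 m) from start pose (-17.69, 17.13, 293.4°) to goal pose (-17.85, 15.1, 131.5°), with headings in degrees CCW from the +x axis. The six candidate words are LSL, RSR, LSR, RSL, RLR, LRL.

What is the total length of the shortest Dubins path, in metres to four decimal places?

Let ψ = atan2(Δy, Δx) = atan2(-2.03, -0.16) = -94.5066° be the start→goal bearing.
Normalize: d = |goal − start| / ρ = 2.036296/3.57 = 0.570391, α = (θ_start − ψ) mod 360° = 27.9066° = 0.487062 rad, β = (θ_goal − ψ) mod 360° = 226.0066° = 3.944559 rad.
Common terms: sin α = 0.468032, cos α = 0.883712, sin β = -0.719420, cos β = -0.694575, cos(α−β) = -0.950516, d² = 0.325346. Work in radians in the unit-radius frame; every candidate has L = ρ·(t + p + q).
LSL: p² = 2 + d² − 2cos(α−β) + 2d(sin α − sin β) = 5.581001; p = √p² = 2.362414; φ = atan2(cos β − cos α, d + sin α − sin β) = -0.731629 rad; t = (φ − α) mod 2π = 5.064495 rad, q = (β − φ) mod 2π = 4.676188 rad → L = 3.57·(5.064495 + 2.362414 + 4.676188) = 3.57·12.103097 = 43.208055 m
RSR: p² = 2 + d² − 2cos(α−β) + 2d(sin β − sin α) = 2.871754; p = √p² = 1.694625; φ = atan2(cos α − cos β, d − sin α + sin β) = 1.943493 rad; t = (α − φ) mod 2π = 4.826755 rad, q = (φ − β) mod 2π = 4.282119 rad → L = 3.57·(4.826755 + 1.694625 + 4.282119) = 3.57·10.803498 = 38.568489 m
LSR: p² = d² − 2 + 2cos(α−β) + 2d(sin α + sin β) = -3.862465 < 0 → infeasible
RSL: p² = d² − 2 + 2cos(α−β) − 2d(sin α + sin β) = -3.288907 < 0 → infeasible
RLR: c = (6 − d² + 2cos(α−β) + 2d(sin α − sin β))/8 = 0.641031; p = 2π − arccos c = 5.408229 rad; φ = atan2(cos α − cos β, d − sin α + sin β) = 1.943493 rad; t = (α − φ + p/2) mod 2π = 1.247684 rad, q = (α − β − t + p) mod 2π = 0.703048 rad → L = 3.57·(1.247684 + 5.408229 + 0.703048) = 3.57·7.358962 = 26.271493 m
LRL: c = (6 − d² + 2cos(α−β) − 2d(sin α − sin β))/8 = 0.302375; p = 2π − arccos c = 5.019572 rad; φ = atan2(cos β − cos α, d + sin α − sin β) = -0.731629 rad; t = (φ − α + p/2) mod 2π = 1.291095 rad, q = (β − α − t + p) mod 2π = 0.902789 rad → L = 3.57·(1.291095 + 5.019572 + 0.902789) = 3.57·7.213456 = 25.752039 m
Shortest: LRL with L = 25.752039 m ≈ 25.7520 m

25.7520 m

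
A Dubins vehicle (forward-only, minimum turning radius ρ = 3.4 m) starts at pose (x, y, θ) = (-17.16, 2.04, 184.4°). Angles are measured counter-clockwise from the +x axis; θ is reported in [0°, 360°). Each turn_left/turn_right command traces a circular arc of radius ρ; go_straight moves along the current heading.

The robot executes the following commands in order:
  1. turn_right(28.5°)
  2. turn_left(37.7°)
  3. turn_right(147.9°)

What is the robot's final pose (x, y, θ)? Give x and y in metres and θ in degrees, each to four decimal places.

set_pose: (x, y, θ) = (-17.1600, 2.0400, 184.4000°), ρ = 3.4
turn_right(28.5°): centre at ρ to the right, rotate −28.5° → (-18.8092, 2.3263, 155.9000°)
turn_left(37.7°): centre at ρ to the left, rotate +37.7° → (-20.9970, 2.5274, 193.6000°)
turn_right(147.9°): centre at ρ to the right, rotate −147.9° → (-24.2298, 8.2067, 45.7000°)

(-24.2298, 8.2067, 45.7000°)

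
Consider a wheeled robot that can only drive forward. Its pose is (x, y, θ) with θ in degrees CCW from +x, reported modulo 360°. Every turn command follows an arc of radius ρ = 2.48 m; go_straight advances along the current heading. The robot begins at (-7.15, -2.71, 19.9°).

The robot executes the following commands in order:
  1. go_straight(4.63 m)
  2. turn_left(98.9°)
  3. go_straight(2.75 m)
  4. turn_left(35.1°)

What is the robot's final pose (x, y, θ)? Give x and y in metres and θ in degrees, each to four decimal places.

(-3.8744, 5.8348, 153.9000°)

set_pose: (x, y, θ) = (-7.1500, -2.7100, 19.9000°), ρ = 2.48
go_straight(4.63): x += 4.63·cos θ, y += 4.63·sin θ → (-2.7965, -1.1340, 19.9000°)
turn_left(98.9°): centre at ρ to the left, rotate +98.9° → (-1.4674, 2.3926, 118.8000°)
go_straight(2.75): x += 2.75·cos θ, y += 2.75·sin θ → (-2.7922, 4.8025, 118.8000°)
turn_left(35.1°): centre at ρ to the left, rotate +35.1° → (-3.8744, 5.8348, 153.9000°)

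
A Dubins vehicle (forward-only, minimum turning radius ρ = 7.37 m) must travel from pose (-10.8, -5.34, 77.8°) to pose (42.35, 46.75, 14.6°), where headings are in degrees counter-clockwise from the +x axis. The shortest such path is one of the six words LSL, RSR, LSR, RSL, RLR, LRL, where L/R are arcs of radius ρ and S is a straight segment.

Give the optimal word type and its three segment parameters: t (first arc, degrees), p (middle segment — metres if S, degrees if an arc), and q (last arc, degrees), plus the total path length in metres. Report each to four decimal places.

Let ψ = atan2(Δy, Δx) = atan2(52.09, 53.15) = 44.4229° be the start→goal bearing.
Normalize: d = |goal − start| / ρ = 74.419692/7.37 = 10.097652, α = (θ_start − ψ) mod 360° = 33.3771° = 0.582540 rad, β = (θ_goal − ψ) mod 360° = 330.1771° = 5.762677 rad.
Common terms: sin α = 0.550147, cos α = 0.835068, sin β = -0.497321, cos β = 0.867567, cos(α−β) = 0.450878, d² = 101.962568. Work in radians in the unit-radius frame; every candidate has L = ρ·(t + p + q).
LSL: p² = 2 + d² − 2cos(α−β) + 2d(sin α − sin β) = 124.214742; p = √p² = 11.145167; φ = atan2(cos β − cos α, d + sin α − sin β) = 0.002916 rad; t = (φ − α) mod 2π = 5.703561 rad, q = (β − φ) mod 2π = 5.759761 rad → L = 7.37·(5.703561 + 11.145167 + 5.759761) = 7.37·22.608489 = 166.624566 m
RSR: p² = 2 + d² − 2cos(α−β) + 2d(sin β − sin α) = 81.906883; p = √p² = 9.050242; φ = atan2(cos α − cos β, d − sin α + sin β) = -0.003591 rad; t = (α − φ) mod 2π = 0.586131 rad, q = (φ − β) mod 2π = 0.516917 rad → L = 7.37·(0.586131 + 9.050242 + 0.516917) = 7.37·10.153290 = 74.829749 m
LSR: p² = d² − 2 + 2cos(α−β) + 2d(sin α + sin β) = 101.931151; p = √p² = 10.096096; φ = atan2(−cos α − cos β, d + sin α + sin β) − atan2(−2, p) = 0.029372 rad; t = (φ − α) mod 2π = 5.730018 rad, q = (φ − β) mod 2π = 0.549880 rad → L = 7.37·(5.730018 + 10.096096 + 0.549880) = 7.37·16.375994 = 120.691076 m
RSL: p² = d² − 2 + 2cos(α−β) − 2d(sin α + sin β) = 99.797495; p = √p² = 9.989870; φ = atan2(cos α + cos β, d − sin α − sin β) − atan2(2, p) = -0.029683 rad; t = (α − φ) mod 2π = 0.612223 rad, q = (β − φ) mod 2π = 5.792360 rad → L = 7.37·(0.612223 + 9.989870 + 5.792360) = 7.37·16.394452 = 120.827113 m
RLR: c = (6 − d² + 2cos(α−β) + 2d(sin α − sin β))/8 = -9.238360, |c| > 1 → infeasible
LRL: c = (6 − d² + 2cos(α−β) − 2d(sin α − sin β))/8 = -14.526843, |c| > 1 → infeasible
Shortest: RSR with L = 74.829749 m ≈ 74.8297 m
Convert RSR to answer units (arcs ×180/π): t = 0.586131·180/π = 33.5828°, p = ρ·p = 7.37·9.050242 = 66.7003 m, q = 0.516917·180/π = 29.6172°, L = 74.8297 m.

RSR: t = 33.5828°, p = 66.7003 m, q = 29.6172°, L = 74.8297 m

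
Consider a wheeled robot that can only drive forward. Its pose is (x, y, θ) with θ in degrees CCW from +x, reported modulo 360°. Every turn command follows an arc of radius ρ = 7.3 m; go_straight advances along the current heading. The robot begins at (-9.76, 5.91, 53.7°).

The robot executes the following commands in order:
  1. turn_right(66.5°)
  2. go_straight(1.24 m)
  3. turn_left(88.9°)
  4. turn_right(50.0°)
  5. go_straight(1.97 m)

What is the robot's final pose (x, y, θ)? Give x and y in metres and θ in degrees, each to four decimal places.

set_pose: (x, y, θ) = (-9.7600, 5.9100, 53.7000°), ρ = 7.3
turn_right(66.5°): centre at ρ to the right, rotate −66.5° → (-2.2594, 8.7069, -12.8000° ≡ 347.2000°)
go_straight(1.24): x += 1.24·cos θ, y += 1.24·sin θ → (-1.0502, 8.4322, 347.2000°)
turn_left(88.9°): centre at ρ to the left, rotate +88.9° → (7.6533, 13.7971, 436.1000° ≡ 76.1000°)
turn_right(50.0°): centre at ρ to the right, rotate −50.0° → (11.5280, 18.5990, 26.1000°)
go_straight(1.97): x += 1.97·cos θ, y += 1.97·sin θ → (13.2971, 19.4657, 26.1000°)

(13.2971, 19.4657, 26.1000°)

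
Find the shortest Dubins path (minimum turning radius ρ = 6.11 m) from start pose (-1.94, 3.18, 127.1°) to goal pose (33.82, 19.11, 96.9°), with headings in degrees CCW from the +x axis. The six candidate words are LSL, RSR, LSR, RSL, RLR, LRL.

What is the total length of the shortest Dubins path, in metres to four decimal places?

48.7185 m

Let ψ = atan2(Δy, Δx) = atan2(15.93, 35.76) = 24.0115° be the start→goal bearing.
Normalize: d = |goal − start| / ρ = 39.147701/6.11 = 6.407152, α = (θ_start − ψ) mod 360° = 103.0885° = 1.799233 rad, β = (θ_goal − ψ) mod 360° = 72.8885° = 1.272144 rad.
Common terms: sin α = 0.974022, cos α = -0.226455, sin β = 0.955734, cos β = 0.294233, cos(α−β) = 0.864275, d² = 41.051602. Work in radians in the unit-radius frame; every candidate has L = ρ·(t + p + q).
LSL: p² = 2 + d² − 2cos(α−β) + 2d(sin α − sin β) = 41.557397; p = √p² = 6.446503; φ = atan2(cos β − cos α, d + sin α − sin β) = 0.080859 rad; t = (φ − α) mod 2π = 4.564811 rad, q = (β − φ) mod 2π = 1.191285 rad → L = 6.11·(4.564811 + 6.446503 + 1.191285) = 6.11·12.202599 = 74.557877 m
RSR: p² = 2 + d² − 2cos(α−β) + 2d(sin β − sin α) = 41.088708; p = √p² = 6.410047; φ = atan2(cos α − cos β, d − sin α + sin β) = -0.081320 rad; t = (α − φ) mod 2π = 1.880553 rad, q = (φ − β) mod 2π = 4.929722 rad → L = 6.11·(1.880553 + 6.410047 + 4.929722) = 6.11·13.220322 = 80.776168 m
LSR: p² = d² − 2 + 2cos(α−β) + 2d(sin α + sin β) = 65.508625; p = √p² = 8.093740; φ = atan2(−cos α − cos β, d + sin α + sin β) − atan2(−2, p) = 0.234122 rad; t = (φ − α) mod 2π = 4.718074 rad, q = (φ − β) mod 2π = 5.245164 rad → L = 6.11·(4.718074 + 8.093740 + 5.245164) = 6.11·18.056978 = 110.328133 m
RSL: p² = d² − 2 + 2cos(α−β) − 2d(sin α + sin β) = 16.051678; p = √p² = 4.006455; φ = atan2(cos α + cos β, d − sin α − sin β) − atan2(2, p) = -0.447866 rad; t = (α − φ) mod 2π = 2.247100 rad, q = (β − φ) mod 2π = 1.720010 rad → L = 6.11·(2.247100 + 4.006455 + 1.720010) = 6.11·7.973565 = 48.718479 m
RLR: c = (6 − d² + 2cos(α−β) + 2d(sin α − sin β))/8 = -4.136088, |c| > 1 → infeasible
LRL: c = (6 − d² + 2cos(α−β) − 2d(sin α − sin β))/8 = -4.194675, |c| > 1 → infeasible
Shortest: RSL with L = 48.718479 m ≈ 48.7185 m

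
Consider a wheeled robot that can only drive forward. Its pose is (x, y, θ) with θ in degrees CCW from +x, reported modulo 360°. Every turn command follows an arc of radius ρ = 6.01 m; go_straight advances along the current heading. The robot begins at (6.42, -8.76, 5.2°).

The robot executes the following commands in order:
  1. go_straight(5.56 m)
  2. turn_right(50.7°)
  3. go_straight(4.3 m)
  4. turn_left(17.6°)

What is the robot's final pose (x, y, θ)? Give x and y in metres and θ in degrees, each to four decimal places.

(21.2767, -14.1948, 332.1000°)

set_pose: (x, y, θ) = (6.4200, -8.7600, 5.2000°), ρ = 6.01
go_straight(5.56): x += 5.56·cos θ, y += 5.56·sin θ → (11.9571, -8.2561, 5.2000°)
turn_right(50.7°): centre at ρ to the right, rotate −50.7° → (16.7885, -10.0289, -45.5000° ≡ 314.5000°)
go_straight(4.3): x += 4.3·cos θ, y += 4.3·sin θ → (19.8024, -13.0959, 314.5000°)
turn_left(17.6°): centre at ρ to the left, rotate +17.6° → (21.2767, -14.1948, 332.1000°)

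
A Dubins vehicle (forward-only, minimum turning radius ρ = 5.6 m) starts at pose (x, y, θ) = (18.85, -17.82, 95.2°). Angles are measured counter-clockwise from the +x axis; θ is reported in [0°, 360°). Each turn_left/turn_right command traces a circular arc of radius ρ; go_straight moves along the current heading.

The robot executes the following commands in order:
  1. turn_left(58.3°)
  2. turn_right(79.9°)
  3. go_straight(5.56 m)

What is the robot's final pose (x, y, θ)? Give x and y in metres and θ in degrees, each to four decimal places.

(14.4681, -1.3894, 73.6000°)

set_pose: (x, y, θ) = (18.8500, -17.8200, 95.2000°), ρ = 5.6
turn_left(58.3°): centre at ρ to the left, rotate +58.3° → (15.7718, -13.3159, 153.5000°)
turn_right(79.9°): centre at ρ to the right, rotate −79.9° → (12.8983, -6.7232, 73.6000°)
go_straight(5.56): x += 5.56·cos θ, y += 5.56·sin θ → (14.4681, -1.3894, 73.6000°)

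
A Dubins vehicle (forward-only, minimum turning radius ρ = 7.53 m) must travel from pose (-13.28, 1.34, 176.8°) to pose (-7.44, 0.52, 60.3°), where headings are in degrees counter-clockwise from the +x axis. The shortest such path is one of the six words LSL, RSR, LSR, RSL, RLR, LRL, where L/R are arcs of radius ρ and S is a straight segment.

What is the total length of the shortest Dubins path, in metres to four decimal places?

Let ψ = atan2(Δy, Δx) = atan2(-0.82, 5.84) = -7.9927° be the start→goal bearing.
Normalize: d = |goal − start| / ρ = 5.897288/7.53 = 0.783172, α = (θ_start − ψ) mod 360° = 184.7927° = 3.225241 rad, β = (θ_goal − ψ) mod 360° = 68.2927° = 1.191933 rad.
Common terms: sin α = -0.083551, cos α = -0.996504, sin β = 0.929085, cos β = 0.369865, cos(α−β) = -0.446198, d² = 0.613359. Work in radians in the unit-radius frame; every candidate has L = ρ·(t + p + q).
LSL: p² = 2 + d² − 2cos(α−β) + 2d(sin α − sin β) = 1.919617; p = √p² = 1.385502; φ = atan2(cos β − cos α, d + sin α − sin β) = 1.737181 rad; t = (φ − α) mod 2π = 4.795125 rad, q = (β − φ) mod 2π = 5.737937 rad → L = 7.53·(4.795125 + 1.385502 + 5.737937) = 7.53·11.918564 = 89.746790 m
RSR: p² = 2 + d² − 2cos(α−β) + 2d(sin β − sin α) = 5.091892; p = √p² = 2.256522; φ = atan2(cos α − cos β, d − sin α + sin β) = -0.650419 rad; t = (α − φ) mod 2π = 3.875660 rad, q = (φ − β) mod 2π = 4.440834 rad → L = 7.53·(3.875660 + 2.256522 + 4.440834) = 7.53·10.573016 = 79.614811 m
LSR: p² = d² − 2 + 2cos(α−β) + 2d(sin α + sin β) = -0.954638 < 0 → infeasible
RSL: p² = d² − 2 + 2cos(α−β) − 2d(sin α + sin β) = -3.603435 < 0 → infeasible
RLR: c = (6 − d² + 2cos(α−β) + 2d(sin α − sin β))/8 = 0.363513; p = 2π − arccos c = 5.084426 rad; φ = atan2(cos α − cos β, d − sin α + sin β) = -0.650419 rad; t = (α − φ + p/2) mod 2π = 0.134687 rad, q = (α − β − t + p) mod 2π = 0.699862 rad → L = 7.53·(0.134687 + 5.084426 + 0.699862) = 7.53·5.918975 = 44.569878 m
LRL: c = (6 − d² + 2cos(α−β) − 2d(sin α − sin β))/8 = 0.760048; p = 2π − arccos c = 5.575776 rad; φ = atan2(cos β − cos α, d + sin α − sin β) = 1.737181 rad; t = (φ − α + p/2) mod 2π = 1.299828 rad, q = (β − α − t + p) mod 2π = 2.242639 rad → L = 7.53·(1.299828 + 5.575776 + 2.242639) = 7.53·9.118243 = 68.660370 m
Shortest: RLR with L = 44.569878 m ≈ 44.5699 m

44.5699 m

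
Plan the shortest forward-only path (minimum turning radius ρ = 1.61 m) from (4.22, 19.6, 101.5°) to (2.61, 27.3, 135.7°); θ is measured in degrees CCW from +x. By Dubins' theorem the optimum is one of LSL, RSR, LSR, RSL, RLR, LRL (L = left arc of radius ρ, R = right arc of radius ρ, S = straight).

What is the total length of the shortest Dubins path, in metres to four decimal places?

7.9265 m

Let ψ = atan2(Δy, Δx) = atan2(7.70, -1.61) = 101.8099° be the start→goal bearing.
Normalize: d = |goal − start| / ρ = 7.866518/1.61 = 4.886036, α = (θ_start − ψ) mod 360° = 359.6901° = 6.277777 rad, β = (θ_goal − ψ) mod 360° = 33.8901° = 0.591494 rad.
Common terms: sin α = -0.005408, cos α = 0.999985, sin β = 0.557602, cos β = 0.830108, cos(α−β) = 0.827081, d² = 23.873346. Work in radians in the unit-radius frame; every candidate has L = ρ·(t + p + q).
LSL: p² = 2 + d² − 2cos(α−β) + 2d(sin α − sin β) = 18.717407; p = √p² = 4.326362; φ = atan2(cos β − cos α, d + sin α − sin β) = -0.039276 rad; t = (φ − α) mod 2π = 6.249318 rad, q = (β − φ) mod 2π = 0.630770 rad → L = 1.61·(6.249318 + 4.326362 + 0.630770) = 1.61·11.206450 = 18.042384 m
RSR: p² = 2 + d² − 2cos(α−β) + 2d(sin β − sin α) = 29.720963; p = √p² = 5.451694; φ = atan2(cos α − cos β, d − sin α + sin β) = 0.031165 rad; t = (α − φ) mod 2π = 6.246611 rad, q = (φ − β) mod 2π = 5.722857 rad → L = 1.61·(6.246611 + 5.451694 + 5.722857) = 1.61·17.421162 = 28.048070 m
LSR: p² = d² − 2 + 2cos(α−β) + 2d(sin α + sin β) = 28.923581; p = √p² = 5.378065; φ = atan2(−cos α − cos β, d + sin α + sin β) − atan2(−2, p) = 0.031414 rad; t = (φ − α) mod 2π = 0.036823 rad, q = (φ − β) mod 2π = 5.723105 rad → L = 1.61·(0.036823 + 5.378065 + 5.723105) = 1.61·11.137993 = 17.932168 m
RSL: p² = d² − 2 + 2cos(α−β) − 2d(sin α + sin β) = 18.131433; p = √p² = 4.258102; φ = atan2(cos α + cos β, d − sin α − sin β) − atan2(2, p) = -0.039545 rad; t = (α − φ) mod 2π = 0.034136 rad, q = (β − φ) mod 2π = 0.631039 rad → L = 1.61·(0.034136 + 4.258102 + 0.631039) = 1.61·4.923278 = 7.926477 m
RLR: c = (6 − d² + 2cos(α−β) + 2d(sin α − sin β))/8 = -2.715120, |c| > 1 → infeasible
LRL: c = (6 − d² + 2cos(α−β) − 2d(sin α − sin β))/8 = -1.339676, |c| > 1 → infeasible
Shortest: RSL with L = 7.926477 m ≈ 7.9265 m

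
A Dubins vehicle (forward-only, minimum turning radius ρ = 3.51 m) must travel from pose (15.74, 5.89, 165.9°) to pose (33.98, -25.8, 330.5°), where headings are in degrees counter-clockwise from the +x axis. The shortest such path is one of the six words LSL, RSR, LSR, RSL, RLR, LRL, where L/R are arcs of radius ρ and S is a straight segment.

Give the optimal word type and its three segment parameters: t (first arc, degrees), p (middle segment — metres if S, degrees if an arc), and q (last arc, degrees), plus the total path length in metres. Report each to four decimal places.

Let ψ = atan2(Δy, Δx) = atan2(-31.69, 18.24) = -60.0763° be the start→goal bearing.
Normalize: d = |goal − start| / ρ = 36.564377/3.51 = 10.417202, α = (θ_start − ψ) mod 360° = 225.9763° = 3.944031 rad, β = (θ_goal − ψ) mod 360° = 30.5763° = 0.533657 rad.
Common terms: sin α = -0.719052, cos α = -0.694956, sin β = 0.508685, cos β = 0.860952, cos(α−β) = -0.964095, d² = 108.518088. Work in radians in the unit-radius frame; every candidate has L = ρ·(t + p + q).
LSL: p² = 2 + d² − 2cos(α−β) + 2d(sin α − sin β) = 86.867092; p = √p² = 9.320252; φ = atan2(cos β − cos α, d + sin α − sin β) = 0.167724 rad; t = (φ − α) mod 2π = 2.506878 rad, q = (β − φ) mod 2π = 0.365934 rad → L = 3.51·(2.506878 + 9.320252 + 0.365934) = 3.51·12.193064 = 42.797654 m
RSR: p² = 2 + d² − 2cos(α−β) + 2d(sin β − sin α) = 138.025466; p = √p² = 11.748424; φ = atan2(cos α − cos β, d − sin α + sin β) = -0.132826 rad; t = (α − φ) mod 2π = 4.076856 rad, q = (φ − β) mod 2π = 5.616702 rad → L = 3.51·(4.076856 + 11.748424 + 5.616702) = 3.51·21.441983 = 75.261359 m
LSR: p² = d² − 2 + 2cos(α−β) + 2d(sin α + sin β) = 100.207026; p = √p² = 10.010346; φ = atan2(−cos α − cos β, d + sin α + sin β) − atan2(−2, p) = 0.180935 rad; t = (φ − α) mod 2π = 2.520090 rad, q = (φ − β) mod 2π = 5.930463 rad → L = 3.51·(2.520090 + 10.010346 + 5.930463) = 3.51·18.460899 = 64.797754 m
RSL: p² = d² − 2 + 2cos(α−β) − 2d(sin α + sin β) = 108.972769; p = √p² = 10.439002; φ = atan2(cos α + cos β, d − sin α − sin β) − atan2(2, p) = -0.173677 rad; t = (α − φ) mod 2π = 4.117708 rad, q = (β − φ) mod 2π = 0.707334 rad → L = 3.51·(4.117708 + 10.439002 + 0.707334) = 3.51·15.264044 = 53.576796 m
RLR: c = (6 − d² + 2cos(α−β) + 2d(sin α − sin β))/8 = -16.253183, |c| > 1 → infeasible
LRL: c = (6 − d² + 2cos(α−β) − 2d(sin α − sin β))/8 = -9.858387, |c| > 1 → infeasible
Shortest: LSL with L = 42.797654 m ≈ 42.7977 m
Convert LSL to answer units (arcs ×180/π): t = 2.506878·180/π = 143.6336°, p = ρ·p = 3.51·9.320252 = 32.7141 m, q = 0.365934·180/π = 20.9664°, L = 42.7977 m.

LSL: t = 143.6336°, p = 32.7141 m, q = 20.9664°, L = 42.7977 m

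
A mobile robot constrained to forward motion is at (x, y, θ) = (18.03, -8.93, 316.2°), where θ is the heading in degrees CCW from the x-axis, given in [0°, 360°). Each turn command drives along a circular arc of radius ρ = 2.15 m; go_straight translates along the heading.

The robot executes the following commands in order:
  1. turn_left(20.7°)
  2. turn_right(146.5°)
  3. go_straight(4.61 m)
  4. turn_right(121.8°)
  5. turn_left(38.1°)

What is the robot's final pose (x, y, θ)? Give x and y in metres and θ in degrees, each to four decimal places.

(11.3526, -9.9788, 106.7000°)

set_pose: (x, y, θ) = (18.0300, -8.9300, 316.2000°), ρ = 2.15
turn_left(20.7°): centre at ρ to the left, rotate +20.7° → (18.6746, -9.3558, 336.9000°)
turn_right(146.5°): centre at ρ to the right, rotate −146.5° → (18.2192, -13.4481, 190.4000°)
go_straight(4.61): x += 4.61·cos θ, y += 4.61·sin θ → (13.6849, -14.2803, 190.4000°)
turn_right(121.8°): centre at ρ to the right, rotate −121.8° → (11.2950, -11.3812, 68.6000°)
turn_left(38.1°): centre at ρ to the left, rotate +38.1° → (11.3526, -9.9788, 106.7000°)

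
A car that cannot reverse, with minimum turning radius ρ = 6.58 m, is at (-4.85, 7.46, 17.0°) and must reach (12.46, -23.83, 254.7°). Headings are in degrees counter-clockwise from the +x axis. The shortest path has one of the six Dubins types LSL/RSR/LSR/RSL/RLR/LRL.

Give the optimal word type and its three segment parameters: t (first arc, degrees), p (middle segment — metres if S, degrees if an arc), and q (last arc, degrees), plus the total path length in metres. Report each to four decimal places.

Let ψ = atan2(Δy, Δx) = atan2(-31.29, 17.31) = -61.0481° be the start→goal bearing.
Normalize: d = |goal − start| / ρ = 35.758918/6.58 = 5.434486, α = (θ_start − ψ) mod 360° = 78.0481° = 1.362196 rad, β = (θ_goal − ψ) mod 360° = 315.7481° = 5.510844 rad.
Common terms: sin α = 0.978322, cos α = 0.207090, sin β = -0.697814, cos β = 0.716279, cos(α−β) = -0.534352, d² = 29.533638. Work in radians in the unit-radius frame; every candidate has L = ρ·(t + p + q).
LSL: p² = 2 + d² − 2cos(α−β) + 2d(sin α − sin β) = 50.820217; p = √p² = 7.128830; φ = atan2(cos β − cos α, d + sin α − sin β) = 0.071488 rad; t = (φ − α) mod 2π = 4.992476 rad, q = (β − φ) mod 2π = 5.439357 rad → L = 6.58·(4.992476 + 7.128830 + 5.439357) = 6.58·17.560663 = 115.549162 m
RSR: p² = 2 + d² − 2cos(α−β) + 2d(sin β − sin α) = 14.384468; p = √p² = 3.792686; φ = atan2(cos α − cos β, d − sin α + sin β) = -0.134662 rad; t = (α − φ) mod 2π = 1.496859 rad, q = (φ − β) mod 2π = 0.637679 rad → L = 6.58·(1.496859 + 3.792686 + 0.637679) = 6.58·5.927224 = 39.001133 m
LSR: p² = d² − 2 + 2cos(α−β) + 2d(sin α + sin β) = 29.513764; p = √p² = 5.432657; φ = atan2(−cos α − cos β, d + sin α + sin β) − atan2(−2, p) = 0.192561 rad; t = (φ − α) mod 2π = 5.113550 rad, q = (φ − β) mod 2π = 0.964902 rad → L = 6.58·(5.113550 + 5.432657 + 0.964902) = 6.58·11.511109 = 75.743100 m
RSL: p² = d² − 2 + 2cos(α−β) − 2d(sin α + sin β) = 23.416102; p = √p² = 4.839019; φ = atan2(cos α + cos β, d − sin α − sin β) − atan2(2, p) = -0.214649 rad; t = (α − φ) mod 2π = 1.576846 rad, q = (β − φ) mod 2π = 5.725493 rad → L = 6.58·(1.576846 + 4.839019 + 5.725493) = 6.58·12.141358 = 79.890133 m
RLR: c = (6 − d² + 2cos(α−β) + 2d(sin α − sin β))/8 = -0.798059; p = 2π − arccos c = 3.788323 rad; φ = atan2(cos α − cos β, d − sin α + sin β) = -0.134662 rad; t = (α − φ + p/2) mod 2π = 3.391020 rad, q = (α − β − t + p) mod 2π = 2.531840 rad → L = 6.58·(3.391020 + 3.788323 + 2.531840) = 6.58·9.711183 = 63.899583 m
LRL: c = (6 − d² + 2cos(α−β) − 2d(sin α − sin β))/8 = -5.352527, |c| > 1 → infeasible
Shortest: RSR with L = 39.001133 m ≈ 39.0011 m
Convert RSR to answer units (arcs ×180/π): t = 1.496859·180/π = 85.7637°, p = ρ·p = 6.58·3.792686 = 24.9559 m, q = 0.637679·180/π = 36.5363°, L = 39.0011 m.

RSR: t = 85.7637°, p = 24.9559 m, q = 36.5363°, L = 39.0011 m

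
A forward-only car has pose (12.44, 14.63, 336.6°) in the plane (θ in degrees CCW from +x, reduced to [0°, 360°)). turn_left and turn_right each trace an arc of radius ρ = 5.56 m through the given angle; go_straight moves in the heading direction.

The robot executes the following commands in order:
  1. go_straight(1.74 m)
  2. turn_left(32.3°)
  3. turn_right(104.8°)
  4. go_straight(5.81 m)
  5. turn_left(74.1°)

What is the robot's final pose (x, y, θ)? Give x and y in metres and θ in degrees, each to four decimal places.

set_pose: (x, y, θ) = (12.4400, 14.6300, 336.6000°), ρ = 5.56
go_straight(1.74): x += 1.74·cos θ, y += 1.74·sin θ → (14.0369, 13.9390, 336.6000°)
turn_left(32.3°): centre at ρ to the left, rotate +32.3° → (17.1052, 13.5486, 368.9000° ≡ 8.9000°)
turn_right(104.8°): centre at ρ to the right, rotate −104.8° → (23.4960, 7.4840, -95.9000° ≡ 264.1000°)
go_straight(5.81): x += 5.81·cos θ, y += 5.81·sin θ → (22.8987, 1.7048, 264.1000°)
turn_left(74.1°): centre at ρ to the left, rotate +74.1° → (26.3645, -4.0291, 338.2000°)

(26.3645, -4.0291, 338.2000°)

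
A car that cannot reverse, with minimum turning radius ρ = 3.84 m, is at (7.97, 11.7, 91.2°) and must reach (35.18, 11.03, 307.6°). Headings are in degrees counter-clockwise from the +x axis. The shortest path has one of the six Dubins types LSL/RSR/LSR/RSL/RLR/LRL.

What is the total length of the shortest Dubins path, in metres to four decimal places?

Let ψ = atan2(Δy, Δx) = atan2(-0.67, 27.21) = -1.4105° be the start→goal bearing.
Normalize: d = |goal − start| / ρ = 27.218248/3.84 = 7.088085, α = (θ_start − ψ) mod 360° = 92.6105° = 1.616359 rad, β = (θ_goal − ψ) mod 360° = 309.0105° = 5.393251 rad.
Common terms: sin α = 0.998962, cos α = -0.045547, sin β = -0.777030, cos β = 0.629463, cos(α−β) = -0.804894, d² = 50.240953. Work in radians in the unit-radius frame; every candidate has L = ρ·(t + p + q).
LSL: p² = 2 + d² − 2cos(α−β) + 2d(sin α − sin β) = 79.027514; p = √p² = 8.889742; φ = atan2(cos β − cos α, d + sin α − sin β) = 0.076004 rad; t = (φ − α) mod 2π = 4.742831 rad, q = (β − φ) mod 2π = 5.317247 rad → L = 3.84·(4.742831 + 8.889742 + 5.317247) = 3.84·18.949820 = 72.767308 m
RSR: p² = 2 + d² − 2cos(α−β) + 2d(sin β − sin α) = 28.673967; p = √p² = 5.354808; φ = atan2(cos α − cos β, d − sin α + sin β) = -0.126393 rad; t = (α − φ) mod 2π = 1.742752 rad, q = (φ − β) mod 2π = 0.763541 rad → L = 3.84·(1.742752 + 5.354808 + 0.763541) = 3.84·7.861101 = 30.186627 m
LSR: p² = d² − 2 + 2cos(α−β) + 2d(sin α + sin β) = 49.777310; p = √p² = 7.055304; φ = atan2(−cos α − cos β, d + sin α + sin β) − atan2(−2, p) = 0.196518 rad; t = (φ − α) mod 2π = 4.863345 rad, q = (φ − β) mod 2π = 1.086452 rad → L = 3.84·(4.863345 + 7.055304 + 1.086452) = 3.84·13.005101 = 49.939587 m
RSL: p² = d² − 2 + 2cos(α−β) − 2d(sin α + sin β) = 43.485021; p = √p² = 6.594317; φ = atan2(cos α + cos β, d − sin α − sin β) − atan2(2, p) = -0.209635 rad; t = (α − φ) mod 2π = 1.825994 rad, q = (β − φ) mod 2π = 5.602886 rad → L = 3.84·(1.825994 + 6.594317 + 5.602886) = 3.84·14.023197 = 53.849077 m
RLR: c = (6 − d² + 2cos(α−β) + 2d(sin α − sin β))/8 = -2.584246, |c| > 1 → infeasible
LRL: c = (6 − d² + 2cos(α−β) − 2d(sin α − sin β))/8 = -8.878439, |c| > 1 → infeasible
Shortest: RSR with L = 30.186627 m ≈ 30.1866 m

30.1866 m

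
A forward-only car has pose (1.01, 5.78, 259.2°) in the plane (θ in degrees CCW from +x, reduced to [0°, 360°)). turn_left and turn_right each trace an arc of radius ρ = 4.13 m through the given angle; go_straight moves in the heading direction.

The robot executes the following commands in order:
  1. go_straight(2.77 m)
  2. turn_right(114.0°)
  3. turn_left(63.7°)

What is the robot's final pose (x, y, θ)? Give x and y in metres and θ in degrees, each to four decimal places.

set_pose: (x, y, θ) = (1.0100, 5.7800, 259.2000°), ρ = 4.13
go_straight(2.77): x += 2.77·cos θ, y += 2.77·sin θ → (0.4910, 3.0591, 259.2000°)
turn_right(114.0°): centre at ρ to the right, rotate −114.0° → (-5.9229, 0.4416, 145.2000°)
turn_left(63.7°): centre at ρ to the left, rotate +63.7° → (-10.2759, 0.6659, 208.9000°)

(-10.2759, 0.6659, 208.9000°)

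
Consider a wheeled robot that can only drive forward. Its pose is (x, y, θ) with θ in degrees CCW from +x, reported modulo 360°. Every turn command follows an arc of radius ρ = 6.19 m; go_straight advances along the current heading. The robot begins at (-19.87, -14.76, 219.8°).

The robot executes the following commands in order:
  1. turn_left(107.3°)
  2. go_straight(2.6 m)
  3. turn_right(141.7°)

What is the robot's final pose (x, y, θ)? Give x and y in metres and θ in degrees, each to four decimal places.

set_pose: (x, y, θ) = (-19.8700, -14.7600, 219.8000°), ρ = 6.19
turn_left(107.3°): centre at ρ to the left, rotate +107.3° → (-19.2700, -24.7129, 327.1000°)
go_straight(2.6): x += 2.6·cos θ, y += 2.6·sin θ → (-17.0870, -26.1252, 327.1000°)
turn_right(141.7°): centre at ρ to the right, rotate −141.7° → (-19.8667, -37.4850, 185.4000°)

(-19.8667, -37.4850, 185.4000°)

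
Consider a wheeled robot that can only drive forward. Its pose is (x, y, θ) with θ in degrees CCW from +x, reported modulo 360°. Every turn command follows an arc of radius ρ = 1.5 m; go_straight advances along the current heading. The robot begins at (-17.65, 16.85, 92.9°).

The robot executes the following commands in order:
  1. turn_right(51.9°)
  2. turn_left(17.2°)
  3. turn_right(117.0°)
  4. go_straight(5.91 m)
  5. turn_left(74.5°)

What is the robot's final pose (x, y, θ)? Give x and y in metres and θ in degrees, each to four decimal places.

(-9.5369, 12.6640, 15.7000°)

set_pose: (x, y, θ) = (-17.6500, 16.8500, 92.9000°), ρ = 1.5
turn_right(51.9°): centre at ρ to the right, rotate −51.9° → (-17.1360, 18.0580, 41.0000°)
turn_left(17.2°): centre at ρ to the left, rotate +17.2° → (-16.8453, 18.3996, 58.2000°)
turn_right(117.0°): centre at ρ to the right, rotate −117.0° → (-14.2874, 18.3862, -58.8000° ≡ 301.2000°)
go_straight(5.91): x += 5.91·cos θ, y += 5.91·sin θ → (-11.2258, 13.3310, 301.2000°)
turn_left(74.5°): centre at ρ to the left, rotate +74.5° → (-9.5369, 12.6640, 375.7000° ≡ 15.7000°)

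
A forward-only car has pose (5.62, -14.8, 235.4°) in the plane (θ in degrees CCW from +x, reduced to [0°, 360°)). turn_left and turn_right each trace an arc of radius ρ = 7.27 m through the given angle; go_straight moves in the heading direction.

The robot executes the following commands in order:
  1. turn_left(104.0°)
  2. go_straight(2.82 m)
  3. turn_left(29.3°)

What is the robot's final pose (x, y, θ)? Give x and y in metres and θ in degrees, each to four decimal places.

(15.3436, -27.1068, 8.7000°)

set_pose: (x, y, θ) = (5.6200, -14.8000, 235.4000°), ρ = 7.27
turn_left(104.0°): centre at ρ to the left, rotate +104.0° → (9.0463, -25.7334, 339.4000°)
go_straight(2.82): x += 2.82·cos θ, y += 2.82·sin θ → (11.6860, -26.7256, 339.4000°)
turn_left(29.3°): centre at ρ to the left, rotate +29.3° → (15.3436, -27.1068, 368.7000° ≡ 8.7000°)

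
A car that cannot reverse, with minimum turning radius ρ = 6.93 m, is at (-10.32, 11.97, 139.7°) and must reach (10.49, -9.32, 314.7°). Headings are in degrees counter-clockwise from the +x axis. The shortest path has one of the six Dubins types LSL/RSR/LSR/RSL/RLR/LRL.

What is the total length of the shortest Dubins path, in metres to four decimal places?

Let ψ = atan2(Δy, Δx) = atan2(-21.29, 20.81) = -45.6532° be the start→goal bearing.
Normalize: d = |goal − start| / ρ = 29.771130/6.93 = 4.295978, α = (θ_start − ψ) mod 360° = 185.3532° = 3.235024 rad, β = (θ_goal − ψ) mod 360° = 0.3532° = 0.006165 rad.
Common terms: sin α = -0.093296, cos α = -0.995638, sin β = 0.006165, cos β = 0.999981, cos(α−β) = -0.996195, d² = 18.455430. Work in radians in the unit-radius frame; every candidate has L = ρ·(t + p + q).
LSL: p² = 2 + d² − 2cos(α−β) + 2d(sin α − sin β) = 21.593260; p = √p² = 4.646855; φ = atan2(cos β − cos α, d + sin α − sin β) = 0.443890 rad; t = (φ − α) mod 2π = 3.492052 rad, q = (β − φ) mod 2π = 5.845460 rad → L = 6.93·(3.492052 + 4.646855 + 5.845460) = 6.93·13.984366 = 96.911659 m
RSR: p² = 2 + d² − 2cos(α−β) + 2d(sin β − sin α) = 23.302380; p = √p² = 4.827254; φ = atan2(cos α − cos β, d − sin α + sin β) = -0.426192 rad; t = (α − φ) mod 2π = 3.661216 rad, q = (φ − β) mod 2π = 5.850828 rad → L = 6.93·(3.661216 + 4.827254 + 5.850828) = 6.93·14.339298 = 99.371337 m
LSR: p² = d² − 2 + 2cos(α−β) + 2d(sin α + sin β) = 13.714418; p = √p² = 3.703298; φ = atan2(−cos α − cos β, d + sin α + sin β) − atan2(−2, p) = 0.494147 rad; t = (φ − α) mod 2π = 3.542309 rad, q = (φ − β) mod 2π = 0.487982 rad → L = 6.93·(3.542309 + 3.703298 + 0.487982) = 6.93·7.733589 = 53.593773 m
RSL: p² = d² − 2 + 2cos(α−β) − 2d(sin α + sin β) = 15.211664; p = √p² = 3.900213; φ = atan2(cos α + cos β, d − sin α − sin β) − atan2(2, p) = -0.472838 rad; t = (α − φ) mod 2π = 3.707862 rad, q = (β − φ) mod 2π = 0.479003 rad → L = 6.93·(3.707862 + 3.900213 + 0.479003) = 6.93·8.087079 = 56.043458 m
RLR: c = (6 − d² + 2cos(α−β) + 2d(sin α − sin β))/8 = -1.912797, |c| > 1 → infeasible
LRL: c = (6 − d² + 2cos(α−β) − 2d(sin α − sin β))/8 = -1.699158, |c| > 1 → infeasible
Shortest: LSR with L = 53.593773 m ≈ 53.5938 m

53.5938 m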